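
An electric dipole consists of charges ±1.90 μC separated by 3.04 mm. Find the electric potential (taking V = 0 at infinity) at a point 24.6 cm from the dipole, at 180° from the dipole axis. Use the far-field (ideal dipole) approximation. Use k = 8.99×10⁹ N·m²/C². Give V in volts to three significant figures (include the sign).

V ≈ -858 V

Dipole moment p = qd = (1.90×10⁻⁶ C)(0.00304 m) = 5.776×10⁻⁹ C·m.
The dipole potential is V = kp cosθ / r².
V = (8.99×10⁹)(5.776×10⁻⁹)·cos180° / (0.246)² = -858.1 V.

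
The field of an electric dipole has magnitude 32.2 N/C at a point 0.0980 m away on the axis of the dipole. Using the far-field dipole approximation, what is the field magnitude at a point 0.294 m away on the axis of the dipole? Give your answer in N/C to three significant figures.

Dipole fields scale as 1/r³ in the far field; the geometry is the same at both points.
E₂ = E₁ · (r₁/r₂)³ = 32.2 · (0.0980/0.294)³.
(r₁/r₂)³ = (0.3333)³ = 0.03704.
E₂ ≈ 1.193 N/C.

E ≈ 1.19 N/C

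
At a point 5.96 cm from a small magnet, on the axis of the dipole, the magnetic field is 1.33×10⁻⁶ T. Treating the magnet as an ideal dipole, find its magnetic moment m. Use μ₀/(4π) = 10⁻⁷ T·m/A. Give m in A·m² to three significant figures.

On axis B = (μ₀/4π)·2m/r³, so m = Br³·4π/(μ₀·2).
m = (1.33×10⁻⁶)·(0.0596)³ / (2·10⁻⁷) = 0.001408 A·m².

m ≈ 0.00141 A·m²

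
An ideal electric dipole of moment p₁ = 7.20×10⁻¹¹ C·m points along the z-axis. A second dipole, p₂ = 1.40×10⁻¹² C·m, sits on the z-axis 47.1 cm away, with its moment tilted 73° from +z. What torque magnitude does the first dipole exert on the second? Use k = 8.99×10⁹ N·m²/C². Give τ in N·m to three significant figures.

The second dipole sits on the axis of the first, so the field there is axial: E₁ = 2kp₁/r³ along +z.
E₁ = 2(8.99×10⁹)(7.20×10⁻¹¹)/(0.471)³ = 12.39 N/C.
Torque on the second dipole: τ = p₂ E₁ sinθ.
τ = (1.40×10⁻¹²)(12.39)·sin73° = 1.659×10⁻¹¹ N·m.

τ ≈ 1.66×10⁻¹¹ N·m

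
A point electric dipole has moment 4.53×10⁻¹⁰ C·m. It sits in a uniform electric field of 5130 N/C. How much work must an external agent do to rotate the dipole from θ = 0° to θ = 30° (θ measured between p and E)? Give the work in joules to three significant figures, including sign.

W_ext = ΔU = U(θ₂) − U(θ₁) = −pE cosθ₂ − (−pE cosθ₁) = pE(cosθ₁ − cosθ₂).
W = (4.53×10⁻¹⁰)(5130)·(cos0° − cos30°) = (2.324×10⁻⁶)·(+0.1340) = 3.113×10⁻⁷ J.

W ≈ 3.11×10⁻⁷ J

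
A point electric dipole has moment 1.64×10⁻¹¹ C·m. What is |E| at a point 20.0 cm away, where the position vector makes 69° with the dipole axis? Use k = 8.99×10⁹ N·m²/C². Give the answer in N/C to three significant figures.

E ≈ 21.7 N/C

At angle θ the dipole field magnitude is E = (kp/r³)·√(1 + 3cos²θ).
kp/r³ = (8.99×10⁹)(1.64×10⁻¹¹) / (0.200)³ = 18.43 N/C.
√(1 + 3cos²69°) = √(1 + 3·0.1284) = √1.3853 ≈ 1.1770.
E ≈ 18.43 × 1.177 = 21.69 N/C.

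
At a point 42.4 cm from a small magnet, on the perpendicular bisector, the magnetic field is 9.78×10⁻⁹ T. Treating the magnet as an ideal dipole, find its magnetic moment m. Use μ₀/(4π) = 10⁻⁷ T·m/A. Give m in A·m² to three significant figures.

In the equatorial plane B = (μ₀/4π)·m/r³, so m = Br³·4π/(μ₀).
m = (9.78×10⁻⁹)·(0.424)³ / (10⁻⁷) = 0.007455 A·m².

m ≈ 0.00745 A·m²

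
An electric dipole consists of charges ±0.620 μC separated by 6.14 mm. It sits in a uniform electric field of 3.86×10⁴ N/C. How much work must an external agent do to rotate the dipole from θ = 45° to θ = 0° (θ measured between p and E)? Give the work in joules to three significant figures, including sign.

W ≈ -4.30×10⁻⁵ J

Dipole moment p = qd = (6.20×10⁻⁷ C)(0.00614 m) = 3.807×10⁻⁹ C·m.
W_ext = ΔU = U(θ₂) − U(θ₁) = −pE cosθ₂ − (−pE cosθ₁) = pE(cosθ₁ − cosθ₂).
W = (3.807×10⁻⁹)(3.86×10⁴)·(cos45° − cos0°) = (1.470×10⁻⁴)·(-0.2929) = -4.304×10⁻⁵ J.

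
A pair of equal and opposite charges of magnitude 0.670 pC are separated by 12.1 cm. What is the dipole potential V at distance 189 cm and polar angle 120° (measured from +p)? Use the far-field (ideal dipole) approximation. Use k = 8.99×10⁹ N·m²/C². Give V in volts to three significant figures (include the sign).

Dipole moment p = qd = (6.70×10⁻¹³ C)(0.121 m) = 8.107×10⁻¹⁴ C·m.
The dipole potential is V = kp cosθ / r².
V = (8.99×10⁹)(8.107×10⁻¹⁴)·cos120° / (1.89)² = -1.020×10⁻⁴ V.

V ≈ -1.02×10⁻⁴ V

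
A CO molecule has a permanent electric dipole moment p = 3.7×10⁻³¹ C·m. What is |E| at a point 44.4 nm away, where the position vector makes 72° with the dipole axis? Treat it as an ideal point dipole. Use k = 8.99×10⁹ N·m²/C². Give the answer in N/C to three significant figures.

E ≈ 43.1 N/C

At angle θ the dipole field magnitude is E = (kp/r³)·√(1 + 3cos²θ).
kp/r³ = (8.99×10⁹)(3.70×10⁻³¹) / (4.44×10⁻⁸)³ = 38.00 N/C.
√(1 + 3cos²72°) = √(1 + 3·0.0955) = √1.2865 ≈ 1.1342.
E ≈ 38.00 × 1.134 = 43.10 N/C.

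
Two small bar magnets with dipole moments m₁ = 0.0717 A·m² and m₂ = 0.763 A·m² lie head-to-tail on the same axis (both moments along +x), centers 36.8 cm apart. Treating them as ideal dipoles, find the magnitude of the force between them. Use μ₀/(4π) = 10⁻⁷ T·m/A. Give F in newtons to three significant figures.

On-axis B of dipole 1: B = (μ₀/4π)·2m₁/r³. Force on dipole 2: F = m₂·dB/dr.
dB/dr = −(μ₀/4π)·6m₁/r⁴, so |F| = (μ₀/4π)·6m₁m₂/r⁴.
F = 6(10⁻⁷)(0.0717)(0.763)/(0.368)⁴ = 1.790×10⁻⁶ N.

F ≈ 1.79×10⁻⁶ N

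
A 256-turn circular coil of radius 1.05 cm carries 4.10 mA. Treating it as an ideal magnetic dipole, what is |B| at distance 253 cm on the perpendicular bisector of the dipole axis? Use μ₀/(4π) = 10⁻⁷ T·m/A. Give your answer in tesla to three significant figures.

B ≈ 2.24×10⁻¹² T

m = NIA = NIπa² = 256·(0.00410)·π·(0.0105)² = 3.635×10⁻⁴ A·m².
In the equatorial plane B = (μ₀/4π)·m/r³ (half the axial value).
B = (10⁻⁷)·(3.635×10⁻⁴) / (2.53)³ = 2.245×10⁻¹² T.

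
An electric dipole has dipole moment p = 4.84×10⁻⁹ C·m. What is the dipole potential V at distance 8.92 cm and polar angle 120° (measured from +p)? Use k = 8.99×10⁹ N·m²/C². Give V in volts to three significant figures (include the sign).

The dipole potential is V = kp cosθ / r².
V = (8.99×10⁹)(4.84×10⁻⁹)·cos120° / (0.0892)² = -2734 V.

V ≈ -2730 V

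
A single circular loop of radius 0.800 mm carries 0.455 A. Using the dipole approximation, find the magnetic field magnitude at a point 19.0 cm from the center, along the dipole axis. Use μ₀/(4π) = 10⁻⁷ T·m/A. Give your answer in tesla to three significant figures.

B ≈ 2.67×10⁻¹¹ T

Magnetic moment m = IA = Iπa² = (0.455)·π·(8.00×10⁻⁴)² = 9.148×10⁻⁷ A·m².
On axis B = (μ₀/4π)·2m/r³.
B = 2·(10⁻⁷)·(9.148×10⁻⁷) / (0.190)³ = 2.667×10⁻¹¹ T.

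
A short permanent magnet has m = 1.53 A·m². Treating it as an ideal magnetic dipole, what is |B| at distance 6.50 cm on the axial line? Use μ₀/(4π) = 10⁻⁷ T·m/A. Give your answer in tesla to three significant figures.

B ≈ 0.00111 T

On axis B = (μ₀/4π)·2m/r³.
B = 2·(10⁻⁷)·(1.53) / (0.0650)³ = 0.001114 T.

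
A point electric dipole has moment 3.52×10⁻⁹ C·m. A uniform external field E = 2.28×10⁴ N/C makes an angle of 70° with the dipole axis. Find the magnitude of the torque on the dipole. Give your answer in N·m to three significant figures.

Torque on an electric dipole: τ = pE sinθ.
τ = (3.52×10⁻⁹)(2.28×10⁴)·sin70° = 7.542×10⁻⁵ N·m.

τ ≈ 7.54×10⁻⁵ N·m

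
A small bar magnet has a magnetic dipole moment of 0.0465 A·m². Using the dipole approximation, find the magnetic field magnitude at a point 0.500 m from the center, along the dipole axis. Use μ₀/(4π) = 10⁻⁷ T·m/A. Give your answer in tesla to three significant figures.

B ≈ 7.44×10⁻⁸ T

On axis B = (μ₀/4π)·2m/r³.
B = 2·(10⁻⁷)·(0.0465) / (0.500)³ = 7.440×10⁻⁸ T.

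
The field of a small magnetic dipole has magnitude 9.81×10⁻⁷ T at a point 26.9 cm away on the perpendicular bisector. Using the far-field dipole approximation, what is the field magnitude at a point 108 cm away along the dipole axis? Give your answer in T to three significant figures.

Dipole fields scale as 1/r³ in the far field.
The axial field is twice the equatorial field at the same r, so the geometry factor is 2/1.
B₂ = B₁ · (2/1) · (r₁/r₂)³ = 9.81×10⁻⁷ · 2 · (26.9/108)³.
(r₁/r₂)³ = (0.2491)³ = 0.01545.
B₂ ≈ 3.032×10⁻⁸ T.

B ≈ 3.03×10⁻⁸ T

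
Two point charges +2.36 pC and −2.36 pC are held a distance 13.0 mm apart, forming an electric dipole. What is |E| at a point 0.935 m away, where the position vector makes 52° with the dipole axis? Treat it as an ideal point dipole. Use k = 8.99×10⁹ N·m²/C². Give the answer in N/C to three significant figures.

E ≈ 4.93×10⁻⁴ N/C

Dipole moment p = qd = (2.36×10⁻¹² C)(0.0130 m) = 3.068×10⁻¹⁴ C·m.
At angle θ the dipole field magnitude is E = (kp/r³)·√(1 + 3cos²θ).
kp/r³ = (8.99×10⁹)(3.068×10⁻¹⁴) / (0.935)³ = 3.374×10⁻⁴ N/C.
√(1 + 3cos²52°) = √(1 + 3·0.3790) = √2.1371 ≈ 1.4619.
E ≈ 3.374×10⁻⁴ × 1.462 = 4.933×10⁻⁴ N/C.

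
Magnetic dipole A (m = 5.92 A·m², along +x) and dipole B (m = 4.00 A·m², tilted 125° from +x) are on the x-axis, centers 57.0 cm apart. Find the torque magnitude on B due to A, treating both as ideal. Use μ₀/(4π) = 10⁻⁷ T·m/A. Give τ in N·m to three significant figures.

Dipole B is on the axis of dipole A, so B₁ there is axial: B₁ = (μ₀/4π)·2m₁/r³ along +x.
B₁ = 2(10⁻⁷)(5.92)/(0.570)³ = 6.393×10⁻⁶ T.
τ = m₂ B₁ sinθ.
τ = (4.00)(6.393×10⁻⁶)·sin125° = 2.095×10⁻⁵ N·m.

τ ≈ 2.09×10⁻⁵ N·m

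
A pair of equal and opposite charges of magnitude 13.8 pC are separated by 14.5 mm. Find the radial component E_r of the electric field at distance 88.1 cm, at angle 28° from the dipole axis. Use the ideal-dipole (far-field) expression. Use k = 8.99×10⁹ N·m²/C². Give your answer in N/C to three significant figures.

Dipole moment p = qd = (1.38×10⁻¹¹ C)(0.0145 m) = 2.001×10⁻¹³ C·m.
For a dipole, E_r = (2kp cosθ)/r³.
kp/r³ = (8.99×10⁹)(2.001×10⁻¹³)/(0.881)³ = 0.002631 N/C.
E_r = 2·0.002631·cos28° = 0.004646 N/C.

E_r ≈ 0.00465 N/C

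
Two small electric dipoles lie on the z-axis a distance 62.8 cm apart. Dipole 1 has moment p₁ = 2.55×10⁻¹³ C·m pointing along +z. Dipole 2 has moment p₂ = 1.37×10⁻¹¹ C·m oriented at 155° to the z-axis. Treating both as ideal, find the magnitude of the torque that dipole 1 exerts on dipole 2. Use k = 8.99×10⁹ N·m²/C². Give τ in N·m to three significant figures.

τ ≈ 1.07×10⁻¹³ N·m

The second dipole sits on the axis of the first, so the field there is axial: E₁ = 2kp₁/r³ along +z.
E₁ = 2(8.99×10⁹)(2.55×10⁻¹³)/(0.628)³ = 0.01851 N/C.
Torque on the second dipole: τ = p₂ E₁ sinθ.
τ = (1.37×10⁻¹¹)(0.01851)·sin155° = 1.072×10⁻¹³ N·m.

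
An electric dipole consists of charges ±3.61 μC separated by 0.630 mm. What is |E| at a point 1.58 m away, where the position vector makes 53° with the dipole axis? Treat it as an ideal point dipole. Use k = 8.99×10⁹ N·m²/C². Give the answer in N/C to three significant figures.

Dipole moment p = qd = (3.61×10⁻⁶ C)(6.30×10⁻⁴ m) = 2.274×10⁻⁹ C·m.
At angle θ the dipole field magnitude is E = (kp/r³)·√(1 + 3cos²θ).
kp/r³ = (8.99×10⁹)(2.274×10⁻⁹) / (1.58)³ = 5.183 N/C.
√(1 + 3cos²53°) = √(1 + 3·0.3622) = √2.0865 ≈ 1.4445.
E ≈ 5.183 × 1.444 = 7.487 N/C.

E ≈ 7.49 N/C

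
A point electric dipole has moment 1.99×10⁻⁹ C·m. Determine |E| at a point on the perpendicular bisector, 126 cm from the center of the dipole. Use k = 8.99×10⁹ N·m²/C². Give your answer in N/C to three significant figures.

E ≈ 8.94 N/C

In the equatorial plane E = kp/r³.
E = (8.99×10⁹)(1.99×10⁻⁹) / (1.26)³ = 8.943 N/C.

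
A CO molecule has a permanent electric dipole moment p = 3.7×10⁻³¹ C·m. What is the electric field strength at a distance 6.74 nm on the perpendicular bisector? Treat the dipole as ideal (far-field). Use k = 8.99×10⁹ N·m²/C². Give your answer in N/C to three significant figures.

On the perpendicular bisector E = kp/r³ (half the axial value at the same distance).
E = (8.99×10⁹)(3.70×10⁻³¹) / (6.74×10⁻⁹)³ = 1.086×10⁴ N/C.

E ≈ 1.09×10⁴ N/C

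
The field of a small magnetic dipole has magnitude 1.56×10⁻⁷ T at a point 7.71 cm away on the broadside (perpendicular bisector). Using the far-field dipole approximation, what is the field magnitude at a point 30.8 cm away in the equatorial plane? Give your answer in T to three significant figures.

Dipole fields scale as 1/r³ in the far field; the geometry is the same at both points.
B₂ = B₁ · (r₁/r₂)³ = 1.56×10⁻⁷ · (7.71/30.8)³.
(r₁/r₂)³ = (0.2503)³ = 0.01569.
B₂ ≈ 2.447×10⁻⁹ T.

B ≈ 2.45×10⁻⁹ T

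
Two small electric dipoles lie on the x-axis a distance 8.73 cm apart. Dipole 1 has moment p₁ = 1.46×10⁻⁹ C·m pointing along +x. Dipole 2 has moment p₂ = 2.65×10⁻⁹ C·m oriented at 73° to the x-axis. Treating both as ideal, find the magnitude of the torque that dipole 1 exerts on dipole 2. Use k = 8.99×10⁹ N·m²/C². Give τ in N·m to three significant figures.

The second dipole sits on the axis of the first, so the field there is axial: E₁ = 2kp₁/r³ along +x.
E₁ = 2(8.99×10⁹)(1.46×10⁻⁹)/(0.0873)³ = 3.945×10⁴ N/C.
Torque on the second dipole: τ = p₂ E₁ sinθ.
τ = (2.65×10⁻⁹)(3.945×10⁴)·sin73° = 9.999×10⁻⁵ N·m.

τ ≈ 1.00×10⁻⁴ N·m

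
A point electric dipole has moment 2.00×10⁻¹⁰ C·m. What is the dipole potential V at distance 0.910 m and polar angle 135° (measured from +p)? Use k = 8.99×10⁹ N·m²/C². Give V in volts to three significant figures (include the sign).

V ≈ -1.54 V

The dipole potential is V = kp cosθ / r².
V = (8.99×10⁹)(2.00×10⁻¹⁰)·cos135° / (0.910)² = -1.535 V.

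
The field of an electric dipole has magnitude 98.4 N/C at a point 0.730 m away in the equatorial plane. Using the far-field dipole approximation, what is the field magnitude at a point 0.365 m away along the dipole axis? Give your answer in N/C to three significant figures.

Dipole fields scale as 1/r³ in the far field.
The axial field is twice the equatorial field at the same r, so the geometry factor is 2/1.
E₂ = E₁ · (2/1) · (r₁/r₂)³ = 98.4 · 2 · (0.730/0.365)³.
(r₁/r₂)³ = (2)³ = 8.
E₂ ≈ 1574 N/C.

E ≈ 1570 N/C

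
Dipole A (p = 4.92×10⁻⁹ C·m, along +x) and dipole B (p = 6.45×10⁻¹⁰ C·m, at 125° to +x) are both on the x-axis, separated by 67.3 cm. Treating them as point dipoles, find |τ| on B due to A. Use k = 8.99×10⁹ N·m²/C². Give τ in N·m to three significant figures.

τ ≈ 1.53×10⁻⁷ N·m

The second dipole sits on the axis of the first, so the field there is axial: E₁ = 2kp₁/r³ along +x.
E₁ = 2(8.99×10⁹)(4.92×10⁻⁹)/(0.673)³ = 290.2 N/C.
Torque on the second dipole: τ = p₂ E₁ sinθ.
τ = (6.45×10⁻¹⁰)(290.2)·sin125° = 1.533×10⁻⁷ N·m.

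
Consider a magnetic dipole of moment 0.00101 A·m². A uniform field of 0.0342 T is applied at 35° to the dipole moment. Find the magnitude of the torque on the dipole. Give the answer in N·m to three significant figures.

Torque on a magnetic dipole: τ = mB sinθ.
τ = (0.00101)(0.0342)·sin35° = 1.981×10⁻⁵ N·m.

τ ≈ 1.98×10⁻⁵ N·m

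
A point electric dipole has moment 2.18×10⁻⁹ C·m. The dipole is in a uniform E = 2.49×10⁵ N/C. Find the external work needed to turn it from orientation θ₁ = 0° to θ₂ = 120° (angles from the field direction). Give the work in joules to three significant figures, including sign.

W ≈ 8.14×10⁻⁴ J

W_ext = ΔU = U(θ₂) − U(θ₁) = −pE cosθ₂ − (−pE cosθ₁) = pE(cosθ₁ − cosθ₂).
W = (2.18×10⁻⁹)(2.49×10⁵)·(cos0° − cos120°) = (5.428×10⁻⁴)·(+1.5000) = 8.142×10⁻⁴ J.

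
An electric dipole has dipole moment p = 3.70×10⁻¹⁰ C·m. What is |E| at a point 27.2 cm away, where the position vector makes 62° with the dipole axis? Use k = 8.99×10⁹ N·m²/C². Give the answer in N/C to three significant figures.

E ≈ 213 N/C

At angle θ the dipole field magnitude is E = (kp/r³)·√(1 + 3cos²θ).
kp/r³ = (8.99×10⁹)(3.70×10⁻¹⁰) / (0.272)³ = 165.3 N/C.
√(1 + 3cos²62°) = √(1 + 3·0.2204) = √1.6612 ≈ 1.2889.
E ≈ 165.3 × 1.289 = 213.0 N/C.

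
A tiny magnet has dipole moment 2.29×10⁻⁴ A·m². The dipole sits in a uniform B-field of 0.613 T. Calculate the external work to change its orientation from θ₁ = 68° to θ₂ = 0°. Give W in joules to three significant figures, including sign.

W_ext = ΔU = −mB cosθ₂ + mB cosθ₁ = mB(cosθ₁ − cosθ₂).
W = (2.29×10⁻⁴)(0.613)·(cos68° − cos0°) = (1.404×10⁻⁴)·(-0.6254) = -8.779×10⁻⁵ J.

W ≈ -8.78×10⁻⁵ J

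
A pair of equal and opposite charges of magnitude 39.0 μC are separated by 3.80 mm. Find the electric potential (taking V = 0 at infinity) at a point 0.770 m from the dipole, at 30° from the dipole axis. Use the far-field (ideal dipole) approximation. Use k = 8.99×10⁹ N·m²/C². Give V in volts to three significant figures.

V ≈ 1950 V

Dipole moment p = qd = (3.90×10⁻⁵ C)(0.00380 m) = 1.482×10⁻⁷ C·m.
The dipole potential is V = kp cosθ / r².
V = (8.99×10⁹)(1.482×10⁻⁷)·cos30° / (0.770)² = 1946 V.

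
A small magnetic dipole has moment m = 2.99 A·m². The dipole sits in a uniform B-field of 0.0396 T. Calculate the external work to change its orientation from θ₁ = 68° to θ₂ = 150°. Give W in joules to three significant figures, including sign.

W ≈ 0.147 J

W_ext = ΔU = −mB cosθ₂ + mB cosθ₁ = mB(cosθ₁ − cosθ₂).
W = (2.99)(0.0396)·(cos68° − cos150°) = (0.1184)·(+1.2406) = 0.1469 J.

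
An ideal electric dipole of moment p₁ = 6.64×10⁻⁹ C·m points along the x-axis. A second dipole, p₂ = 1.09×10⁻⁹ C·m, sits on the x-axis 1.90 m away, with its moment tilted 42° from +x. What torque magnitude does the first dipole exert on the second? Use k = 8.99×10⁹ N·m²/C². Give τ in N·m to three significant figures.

The second dipole sits on the axis of the first, so the field there is axial: E₁ = 2kp₁/r³ along +x.
E₁ = 2(8.99×10⁹)(6.64×10⁻⁹)/(1.90)³ = 17.41 N/C.
Torque on the second dipole: τ = p₂ E₁ sinθ.
τ = (1.09×10⁻⁹)(17.41)·sin42° = 1.270×10⁻⁸ N·m.

τ ≈ 1.27×10⁻⁸ N·m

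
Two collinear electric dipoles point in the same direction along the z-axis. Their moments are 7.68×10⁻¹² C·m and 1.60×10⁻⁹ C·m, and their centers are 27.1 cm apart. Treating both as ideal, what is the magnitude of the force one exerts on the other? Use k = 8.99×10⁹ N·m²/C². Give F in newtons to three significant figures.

F ≈ 1.23×10⁻⁷ N

On-axis field of dipole 1 at distance r: E = 2kp₁/r³. Force on dipole 2 is F = p₂·dE/dr (gradient along axis).
dE/dr = −6kp₁/r⁴, so |F| = 6kp₁p₂/r⁴ (attractive for aligned moments).
F = 6(8.99×10⁹)(7.68×10⁻¹²)(1.60×10⁻⁹)/(0.271)⁴ = 1.229×10⁻⁷ N.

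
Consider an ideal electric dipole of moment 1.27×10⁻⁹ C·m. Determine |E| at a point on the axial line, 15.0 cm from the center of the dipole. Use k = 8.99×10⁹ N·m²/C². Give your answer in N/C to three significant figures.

E ≈ 6770 N/C

On the dipole axis E = 2kp/r³.
E = 2·(8.99×10⁹)(1.27×10⁻⁹) / (0.150)³ = 6766 N/C.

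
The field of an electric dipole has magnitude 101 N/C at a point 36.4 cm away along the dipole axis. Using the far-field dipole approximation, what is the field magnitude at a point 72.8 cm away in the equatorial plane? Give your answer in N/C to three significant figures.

Dipole fields scale as 1/r³ in the far field.
The axial field is twice the equatorial field at the same r, so the geometry factor is 1/2.
E₂ = E₁ · (1/2) · (r₁/r₂)³ = 101 · 0.5 · (36.4/72.8)³.
(r₁/r₂)³ = (0.5)³ = 0.125.
E₂ ≈ 6.312 N/C.

E ≈ 6.31 N/C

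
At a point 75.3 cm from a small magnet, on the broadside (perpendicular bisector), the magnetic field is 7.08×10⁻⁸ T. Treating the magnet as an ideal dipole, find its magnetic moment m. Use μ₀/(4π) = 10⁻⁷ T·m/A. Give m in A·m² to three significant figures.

m ≈ 0.302 A·m²

In the equatorial plane B = (μ₀/4π)·m/r³, so m = Br³·4π/(μ₀).
m = (7.08×10⁻⁸)·(0.753)³ / (10⁻⁷) = 0.3023 A·m².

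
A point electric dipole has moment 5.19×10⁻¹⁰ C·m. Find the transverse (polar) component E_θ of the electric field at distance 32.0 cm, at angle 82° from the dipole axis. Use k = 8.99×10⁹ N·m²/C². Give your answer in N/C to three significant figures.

E_θ ≈ 141 N/C

For a dipole, E_θ = (kp sinθ)/r³.
kp/r³ = (8.99×10⁹)(5.19×10⁻¹⁰)/(0.320)³ = 142.4 N/C.
E_θ = 142.4·sin82° = 141.0 N/C.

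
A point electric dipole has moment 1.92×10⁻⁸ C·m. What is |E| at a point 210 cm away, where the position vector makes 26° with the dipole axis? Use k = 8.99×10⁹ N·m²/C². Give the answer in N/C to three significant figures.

At angle θ the dipole field magnitude is E = (kp/r³)·√(1 + 3cos²θ).
kp/r³ = (8.99×10⁹)(1.92×10⁻⁸) / (2.10)³ = 18.64 N/C.
√(1 + 3cos²26°) = √(1 + 3·0.8078) = √3.4235 ≈ 1.8503.
E ≈ 18.64 × 1.850 = 34.49 N/C.

E ≈ 34.5 N/C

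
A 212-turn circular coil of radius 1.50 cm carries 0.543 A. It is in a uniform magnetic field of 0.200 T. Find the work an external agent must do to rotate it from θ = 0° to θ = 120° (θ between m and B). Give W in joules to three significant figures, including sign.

W ≈ 0.0244 J

m = NIA = NIπa² = 212·(0.543)·π·(0.0150)² = 0.08137 A·m².
W_ext = ΔU = −mB cosθ₂ + mB cosθ₁ = mB(cosθ₁ − cosθ₂).
W = (0.08137)(0.200)·(cos0° − cos120°) = (0.01627)·(+1.5000) = 0.02441 J.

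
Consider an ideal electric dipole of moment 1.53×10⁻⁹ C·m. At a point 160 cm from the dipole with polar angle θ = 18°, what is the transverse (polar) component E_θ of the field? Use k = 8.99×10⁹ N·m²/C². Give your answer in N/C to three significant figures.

E_θ ≈ 1.04 N/C

For a dipole, E_θ = (kp sinθ)/r³.
kp/r³ = (8.99×10⁹)(1.53×10⁻⁹)/(1.60)³ = 3.358 N/C.
E_θ = 3.358·sin18° = 1.038 N/C.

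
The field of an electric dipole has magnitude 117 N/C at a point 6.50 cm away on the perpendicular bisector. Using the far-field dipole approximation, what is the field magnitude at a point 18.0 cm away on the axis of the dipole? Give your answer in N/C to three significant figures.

Dipole fields scale as 1/r³ in the far field.
The axial field is twice the equatorial field at the same r, so the geometry factor is 2/1.
E₂ = E₁ · (2/1) · (r₁/r₂)³ = 117 · 2 · (6.50/18.0)³.
(r₁/r₂)³ = (0.3611)³ = 0.04709.
E₂ ≈ 11.02 N/C.

E ≈ 11.0 N/C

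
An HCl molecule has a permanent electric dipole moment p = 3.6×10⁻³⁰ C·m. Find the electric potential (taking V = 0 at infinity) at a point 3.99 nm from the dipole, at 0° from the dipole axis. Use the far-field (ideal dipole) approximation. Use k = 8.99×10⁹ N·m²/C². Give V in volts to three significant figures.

V ≈ 0.00203 V

The dipole potential is V = kp cosθ / r².
V = (8.99×10⁹)(3.60×10⁻³⁰)·cos0° / (3.99×10⁻⁹)² = 0.002033 V.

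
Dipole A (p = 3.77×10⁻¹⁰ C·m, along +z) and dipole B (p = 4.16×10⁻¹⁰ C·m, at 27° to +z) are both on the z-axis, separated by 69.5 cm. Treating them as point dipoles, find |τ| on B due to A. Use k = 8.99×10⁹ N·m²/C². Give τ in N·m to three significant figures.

τ ≈ 3.81×10⁻⁹ N·m

The second dipole sits on the axis of the first, so the field there is axial: E₁ = 2kp₁/r³ along +z.
E₁ = 2(8.99×10⁹)(3.77×10⁻¹⁰)/(0.695)³ = 20.19 N/C.
Torque on the second dipole: τ = p₂ E₁ sinθ.
τ = (4.16×10⁻¹⁰)(20.19)·sin27° = 3.813×10⁻⁹ N·m.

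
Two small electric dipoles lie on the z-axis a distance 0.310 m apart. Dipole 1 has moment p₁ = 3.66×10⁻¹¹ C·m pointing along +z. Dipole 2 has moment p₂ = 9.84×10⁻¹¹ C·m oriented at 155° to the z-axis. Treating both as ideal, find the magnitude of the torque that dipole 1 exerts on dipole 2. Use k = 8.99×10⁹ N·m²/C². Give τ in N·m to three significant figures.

The second dipole sits on the axis of the first, so the field there is axial: E₁ = 2kp₁/r³ along +z.
E₁ = 2(8.99×10⁹)(3.66×10⁻¹¹)/(0.310)³ = 22.09 N/C.
Torque on the second dipole: τ = p₂ E₁ sinθ.
τ = (9.84×10⁻¹¹)(22.09)·sin155° = 9.186×10⁻¹⁰ N·m.

τ ≈ 9.19×10⁻¹⁰ N·m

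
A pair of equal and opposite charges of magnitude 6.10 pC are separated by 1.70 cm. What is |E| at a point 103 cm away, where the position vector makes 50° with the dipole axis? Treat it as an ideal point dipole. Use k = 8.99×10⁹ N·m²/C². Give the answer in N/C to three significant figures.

Dipole moment p = qd = (6.10×10⁻¹² C)(0.0170 m) = 1.037×10⁻¹³ C·m.
At angle θ the dipole field magnitude is E = (kp/r³)·√(1 + 3cos²θ).
kp/r³ = (8.99×10⁹)(1.037×10⁻¹³) / (1.03)³ = 8.532×10⁻⁴ N/C.
√(1 + 3cos²50°) = √(1 + 3·0.4132) = √2.2395 ≈ 1.4965.
E ≈ 8.532×10⁻⁴ × 1.497 = 0.001277 N/C.

E ≈ 0.00128 N/C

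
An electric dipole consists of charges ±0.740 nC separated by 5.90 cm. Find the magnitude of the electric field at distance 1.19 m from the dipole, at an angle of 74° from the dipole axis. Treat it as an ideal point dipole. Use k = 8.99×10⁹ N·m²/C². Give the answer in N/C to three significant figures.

Dipole moment p = qd = (7.40×10⁻¹⁰ C)(0.0590 m) = 4.366×10⁻¹¹ C·m.
At angle θ the dipole field magnitude is E = (kp/r³)·√(1 + 3cos²θ).
kp/r³ = (8.99×10⁹)(4.366×10⁻¹¹) / (1.19)³ = 0.2329 N/C.
√(1 + 3cos²74°) = √(1 + 3·0.0760) = √1.2279 ≈ 1.1081.
E ≈ 0.2329 × 1.108 = 0.2581 N/C.

E ≈ 0.258 N/C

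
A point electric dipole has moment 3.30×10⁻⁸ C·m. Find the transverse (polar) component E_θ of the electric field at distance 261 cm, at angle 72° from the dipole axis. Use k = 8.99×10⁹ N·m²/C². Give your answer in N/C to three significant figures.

E_θ ≈ 15.9 N/C

For a dipole, E_θ = (kp sinθ)/r³.
kp/r³ = (8.99×10⁹)(3.30×10⁻⁸)/(2.61)³ = 16.69 N/C.
E_θ = 16.69·sin72° = 15.87 N/C.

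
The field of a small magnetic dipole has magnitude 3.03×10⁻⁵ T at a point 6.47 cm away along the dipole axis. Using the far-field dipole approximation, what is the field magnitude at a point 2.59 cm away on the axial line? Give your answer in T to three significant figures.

Dipole fields scale as 1/r³ in the far field; the geometry is the same at both points.
B₂ = B₁ · (r₁/r₂)³ = 3.03×10⁻⁵ · (6.47/2.59)³.
(r₁/r₂)³ = (2.498)³ = 15.59.
B₂ ≈ 4.723×10⁻⁴ T.

B ≈ 4.72×10⁻⁴ T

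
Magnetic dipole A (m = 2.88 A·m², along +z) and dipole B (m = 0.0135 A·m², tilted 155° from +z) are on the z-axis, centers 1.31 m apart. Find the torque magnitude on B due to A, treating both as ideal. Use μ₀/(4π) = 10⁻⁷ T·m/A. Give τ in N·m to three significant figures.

Dipole B is on the axis of dipole A, so B₁ there is axial: B₁ = (μ₀/4π)·2m₁/r³ along +z.
B₁ = 2(10⁻⁷)(2.88)/(1.31)³ = 2.562×10⁻⁷ T.
τ = m₂ B₁ sinθ.
τ = (0.0135)(2.562×10⁻⁷)·sin155° = 1.462×10⁻⁹ N·m.

τ ≈ 1.46×10⁻⁹ N·m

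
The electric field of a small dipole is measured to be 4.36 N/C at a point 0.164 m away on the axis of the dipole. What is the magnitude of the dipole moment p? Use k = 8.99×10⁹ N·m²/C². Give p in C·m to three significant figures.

On axis E = 2kp/r³, so p = Er³/(2k).
p = (4.36)·(0.164)³ / (2·8.99×10⁹) = 1.070×10⁻¹² C·m.

p ≈ 1.07×10⁻¹² C·m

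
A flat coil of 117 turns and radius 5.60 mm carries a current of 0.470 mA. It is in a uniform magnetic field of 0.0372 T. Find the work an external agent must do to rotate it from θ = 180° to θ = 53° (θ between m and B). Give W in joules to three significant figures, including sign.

W ≈ -3.23×10⁻⁷ J

m = NIA = NIπa² = 117·(4.70×10⁻⁴)·π·(0.00560)² = 5.418×10⁻⁶ A·m².
W_ext = ΔU = −mB cosθ₂ + mB cosθ₁ = mB(cosθ₁ − cosθ₂).
W = (5.418×10⁻⁶)(0.0372)·(cos180° − cos53°) = (2.015×10⁻⁷)·(-1.6018) = -3.228×10⁻⁷ J.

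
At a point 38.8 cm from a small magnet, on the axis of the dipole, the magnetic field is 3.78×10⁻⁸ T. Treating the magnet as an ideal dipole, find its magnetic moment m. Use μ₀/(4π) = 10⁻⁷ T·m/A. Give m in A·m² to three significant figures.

On axis B = (μ₀/4π)·2m/r³, so m = Br³·4π/(μ₀·2).
m = (3.78×10⁻⁸)·(0.388)³ / (2·10⁻⁷) = 0.01104 A·m².

m ≈ 0.0110 A·m²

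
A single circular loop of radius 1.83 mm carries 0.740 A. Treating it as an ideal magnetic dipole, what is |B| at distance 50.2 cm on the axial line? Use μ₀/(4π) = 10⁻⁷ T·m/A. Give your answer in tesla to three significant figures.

B ≈ 1.23×10⁻¹¹ T

Magnetic moment m = IA = Iπa² = (0.740)·π·(0.00183)² = 7.785×10⁻⁶ A·m².
On axis B = (μ₀/4π)·2m/r³.
B = 2·(10⁻⁷)·(7.785×10⁻⁶) / (0.502)³ = 1.231×10⁻¹¹ T.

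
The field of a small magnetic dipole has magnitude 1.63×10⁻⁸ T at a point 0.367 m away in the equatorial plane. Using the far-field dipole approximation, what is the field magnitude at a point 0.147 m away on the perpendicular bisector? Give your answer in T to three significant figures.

B ≈ 2.54×10⁻⁷ T

Dipole fields scale as 1/r³ in the far field; the geometry is the same at both points.
B₂ = B₁ · (r₁/r₂)³ = 1.63×10⁻⁸ · (0.367/0.147)³.
(r₁/r₂)³ = (2.497)³ = 15.56.
B₂ ≈ 2.536×10⁻⁷ T.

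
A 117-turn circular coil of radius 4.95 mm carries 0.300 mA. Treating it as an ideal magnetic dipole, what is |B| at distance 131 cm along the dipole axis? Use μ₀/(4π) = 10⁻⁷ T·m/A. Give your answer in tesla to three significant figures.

m = NIA = NIπa² = 117·(3.00×10⁻⁴)·π·(0.00495)² = 2.702×10⁻⁶ A·m².
On axis B = (μ₀/4π)·2m/r³.
B = 2·(10⁻⁷)·(2.702×10⁻⁶) / (1.31)³ = 2.404×10⁻¹³ T.

B ≈ 2.40×10⁻¹³ T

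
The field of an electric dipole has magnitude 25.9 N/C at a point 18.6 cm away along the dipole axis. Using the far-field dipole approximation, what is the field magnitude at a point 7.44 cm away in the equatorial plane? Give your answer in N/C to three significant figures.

E ≈ 202 N/C

Dipole fields scale as 1/r³ in the far field.
The axial field is twice the equatorial field at the same r, so the geometry factor is 1/2.
E₂ = E₁ · (1/2) · (r₁/r₂)³ = 25.9 · 0.5 · (18.6/7.44)³.
(r₁/r₂)³ = (2.5)³ = 15.62.
E₂ ≈ 202.3 N/C.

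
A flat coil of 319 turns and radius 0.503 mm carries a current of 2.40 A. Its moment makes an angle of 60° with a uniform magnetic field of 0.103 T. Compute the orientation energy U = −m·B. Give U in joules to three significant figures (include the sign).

U ≈ -3.13×10⁻⁵ J

m = NIA = NIπa² = 319·(2.40)·π·(5.03×10⁻⁴)² = 6.085×10⁻⁴ A·m².
U = −m·B = −mB cosθ.
U = −(6.085×10⁻⁴)(0.103)·cos60° = -3.134×10⁻⁵ J.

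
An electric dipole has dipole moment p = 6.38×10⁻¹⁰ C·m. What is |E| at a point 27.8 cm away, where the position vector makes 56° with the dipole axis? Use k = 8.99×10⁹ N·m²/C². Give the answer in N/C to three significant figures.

At angle θ the dipole field magnitude is E = (kp/r³)·√(1 + 3cos²θ).
kp/r³ = (8.99×10⁹)(6.38×10⁻¹⁰) / (0.278)³ = 267.0 N/C.
√(1 + 3cos²56°) = √(1 + 3·0.3127) = √1.9381 ≈ 1.3922.
E ≈ 267.0 × 1.392 = 371.6 N/C.

E ≈ 372 N/C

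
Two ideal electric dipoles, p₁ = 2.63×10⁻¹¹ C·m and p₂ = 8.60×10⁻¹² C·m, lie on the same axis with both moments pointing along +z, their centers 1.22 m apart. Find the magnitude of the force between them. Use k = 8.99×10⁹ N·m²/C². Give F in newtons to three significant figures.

On-axis field of dipole 1 at distance r: E = 2kp₁/r³. Force on dipole 2 is F = p₂·dE/dr (gradient along axis).
dE/dr = −6kp₁/r⁴, so |F| = 6kp₁p₂/r⁴ (attractive for aligned moments).
F = 6(8.99×10⁹)(2.63×10⁻¹¹)(8.60×10⁻¹²)/(1.22)⁴ = 5.507×10⁻¹² N.

F ≈ 5.51×10⁻¹² N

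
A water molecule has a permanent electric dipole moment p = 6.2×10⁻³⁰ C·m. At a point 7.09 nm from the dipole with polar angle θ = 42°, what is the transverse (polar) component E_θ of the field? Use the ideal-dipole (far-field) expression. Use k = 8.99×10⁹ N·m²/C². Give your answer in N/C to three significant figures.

E_θ ≈ 1.05×10⁵ N/C

For a dipole, E_θ = (kp sinθ)/r³.
kp/r³ = (8.99×10⁹)(6.20×10⁻³⁰)/(7.09×10⁻⁹)³ = 1.564×10⁵ N/C.
E_θ = 1.564×10⁵·sin42° = 1.046×10⁵ N/C.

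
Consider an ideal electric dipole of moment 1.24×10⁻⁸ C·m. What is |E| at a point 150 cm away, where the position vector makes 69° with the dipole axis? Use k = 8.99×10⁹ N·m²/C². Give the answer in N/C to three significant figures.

E ≈ 38.9 N/C

At angle θ the dipole field magnitude is E = (kp/r³)·√(1 + 3cos²θ).
kp/r³ = (8.99×10⁹)(1.24×10⁻⁸) / (1.50)³ = 33.03 N/C.
√(1 + 3cos²69°) = √(1 + 3·0.1284) = √1.3853 ≈ 1.1770.
E ≈ 33.03 × 1.177 = 38.88 N/C.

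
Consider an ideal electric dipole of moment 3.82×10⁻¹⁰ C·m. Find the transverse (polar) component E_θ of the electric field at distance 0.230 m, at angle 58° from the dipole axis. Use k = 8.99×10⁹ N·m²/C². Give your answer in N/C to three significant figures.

For a dipole, E_θ = (kp sinθ)/r³.
kp/r³ = (8.99×10⁹)(3.82×10⁻¹⁰)/(0.230)³ = 282.3 N/C.
E_θ = 282.3·sin58° = 239.4 N/C.

E_θ ≈ 239 N/C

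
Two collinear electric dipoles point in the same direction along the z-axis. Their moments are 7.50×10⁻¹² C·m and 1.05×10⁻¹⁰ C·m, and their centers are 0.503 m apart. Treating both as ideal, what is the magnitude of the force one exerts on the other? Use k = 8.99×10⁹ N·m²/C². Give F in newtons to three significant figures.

F ≈ 6.64×10⁻¹⁰ N

On-axis field of dipole 1 at distance r: E = 2kp₁/r³. Force on dipole 2 is F = p₂·dE/dr (gradient along axis).
dE/dr = −6kp₁/r⁴, so |F| = 6kp₁p₂/r⁴ (attractive for aligned moments).
F = 6(8.99×10⁹)(7.50×10⁻¹²)(1.05×10⁻¹⁰)/(0.503)⁴ = 6.636×10⁻¹⁰ N.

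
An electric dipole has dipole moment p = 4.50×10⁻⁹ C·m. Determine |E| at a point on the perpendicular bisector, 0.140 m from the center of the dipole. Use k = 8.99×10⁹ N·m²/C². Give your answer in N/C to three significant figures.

E ≈ 1.47×10⁴ N/C

On the perpendicular bisector E = kp/r³ (half the axial value at the same distance).
E = (8.99×10⁹)(4.50×10⁻⁹) / (0.140)³ = 1.474×10⁴ N/C.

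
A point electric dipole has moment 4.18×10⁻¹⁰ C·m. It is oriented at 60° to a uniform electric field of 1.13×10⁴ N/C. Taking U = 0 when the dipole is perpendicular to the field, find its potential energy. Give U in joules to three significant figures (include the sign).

U ≈ -2.36×10⁻⁶ J

U = −p·E = −pE cosθ.
U = −(4.18×10⁻¹⁰)(1.13×10⁴)·cos60° = -2.362×10⁻⁶ J.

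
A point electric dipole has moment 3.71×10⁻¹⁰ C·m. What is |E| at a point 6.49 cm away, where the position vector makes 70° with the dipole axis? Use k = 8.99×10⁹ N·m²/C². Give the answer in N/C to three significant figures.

At angle θ the dipole field magnitude is E = (kp/r³)·√(1 + 3cos²θ).
kp/r³ = (8.99×10⁹)(3.71×10⁻¹⁰) / (0.0649)³ = 1.220×10⁴ N/C.
√(1 + 3cos²70°) = √(1 + 3·0.1170) = √1.3509 ≈ 1.1623.
E ≈ 1.220×10⁴ × 1.162 = 1.418×10⁴ N/C.

E ≈ 1.42×10⁴ N/C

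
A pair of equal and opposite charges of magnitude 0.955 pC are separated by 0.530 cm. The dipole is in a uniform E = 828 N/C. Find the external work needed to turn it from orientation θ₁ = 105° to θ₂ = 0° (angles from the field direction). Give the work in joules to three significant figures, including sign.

Dipole moment p = qd = (9.55×10⁻¹³ C)(0.00530 m) = 5.062×10⁻¹⁵ C·m.
W_ext = ΔU = U(θ₂) − U(θ₁) = −pE cosθ₂ − (−pE cosθ₁) = pE(cosθ₁ − cosθ₂).
W = (5.062×10⁻¹⁵)(828)·(cos105° − cos0°) = (4.191×10⁻¹²)·(-1.2588) = -5.276×10⁻¹² J.

W ≈ -5.28×10⁻¹² J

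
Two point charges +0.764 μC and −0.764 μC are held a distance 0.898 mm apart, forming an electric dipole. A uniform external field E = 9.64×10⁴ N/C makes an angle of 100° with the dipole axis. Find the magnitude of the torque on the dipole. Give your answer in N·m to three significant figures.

Dipole moment p = qd = (7.64×10⁻⁷ C)(8.98×10⁻⁴ m) = 6.861×10⁻¹⁰ C·m.
Torque on an electric dipole: τ = pE sinθ.
τ = (6.861×10⁻¹⁰)(9.64×10⁴)·sin100° = 6.514×10⁻⁵ N·m.

τ ≈ 6.51×10⁻⁵ N·m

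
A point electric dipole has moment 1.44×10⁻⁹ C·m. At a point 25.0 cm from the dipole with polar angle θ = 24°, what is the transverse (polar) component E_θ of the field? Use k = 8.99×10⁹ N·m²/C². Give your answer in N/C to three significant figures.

For a dipole, E_θ = (kp sinθ)/r³.
kp/r³ = (8.99×10⁹)(1.44×10⁻⁹)/(0.250)³ = 828.5 N/C.
E_θ = 828.5·sin24° = 337.0 N/C.

E_θ ≈ 337 N/C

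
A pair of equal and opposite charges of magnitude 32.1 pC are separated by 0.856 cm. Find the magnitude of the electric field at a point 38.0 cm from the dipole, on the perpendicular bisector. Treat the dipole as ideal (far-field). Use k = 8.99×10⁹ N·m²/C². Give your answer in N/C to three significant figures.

Dipole moment p = qd = (3.21×10⁻¹¹ C)(0.00856 m) = 2.748×10⁻¹³ C·m.
On the perpendicular bisector E = kp/r³ (half the axial value at the same distance).
E = (8.99×10⁹)(2.748×10⁻¹³) / (0.380)³ = 0.04502 N/C.

E ≈ 0.0450 N/C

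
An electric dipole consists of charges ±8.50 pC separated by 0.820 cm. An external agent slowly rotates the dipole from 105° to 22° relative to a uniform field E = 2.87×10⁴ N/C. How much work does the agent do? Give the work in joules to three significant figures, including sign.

W ≈ -2.37×10⁻⁹ J

Dipole moment p = qd = (8.50×10⁻¹² C)(0.00820 m) = 6.97×10⁻¹⁴ C·m.
W_ext = ΔU = U(θ₂) − U(θ₁) = −pE cosθ₂ − (−pE cosθ₁) = pE(cosθ₁ − cosθ₂).
W = (6.97×10⁻¹⁴)(2.87×10⁴)·(cos105° − cos22°) = (2.000×10⁻⁹)·(-1.1860) = -2.372×10⁻⁹ J.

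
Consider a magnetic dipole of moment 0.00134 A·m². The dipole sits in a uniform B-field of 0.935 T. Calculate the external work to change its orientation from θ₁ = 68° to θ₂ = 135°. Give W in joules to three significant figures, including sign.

W ≈ 0.00136 J

W_ext = ΔU = −mB cosθ₂ + mB cosθ₁ = mB(cosθ₁ − cosθ₂).
W = (0.00134)(0.935)·(cos68° − cos135°) = (0.001253)·(+1.0817) = 0.001355 J.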